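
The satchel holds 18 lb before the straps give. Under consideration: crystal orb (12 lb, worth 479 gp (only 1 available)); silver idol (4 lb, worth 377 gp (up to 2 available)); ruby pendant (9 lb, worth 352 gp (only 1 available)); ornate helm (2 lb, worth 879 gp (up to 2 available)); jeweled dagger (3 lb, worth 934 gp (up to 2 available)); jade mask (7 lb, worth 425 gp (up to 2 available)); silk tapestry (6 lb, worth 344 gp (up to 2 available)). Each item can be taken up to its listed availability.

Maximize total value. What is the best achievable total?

4380

The ratio ordering already packs tightly: 2×silver idol + 2×ornate helm + 2×jeweled dagger, 18 lb, 4380.
No other feasible combination exceeds 4380.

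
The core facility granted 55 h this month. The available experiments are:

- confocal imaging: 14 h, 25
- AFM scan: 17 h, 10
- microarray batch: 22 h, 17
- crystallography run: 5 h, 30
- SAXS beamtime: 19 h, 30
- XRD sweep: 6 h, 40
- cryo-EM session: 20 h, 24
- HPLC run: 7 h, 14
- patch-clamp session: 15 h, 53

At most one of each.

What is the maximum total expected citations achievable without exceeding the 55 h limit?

The ratio heuristic lands on confocal imaging + crystallography run + XRD sweep + HPLC run + patch-clamp session (162) but leaves 8 h idle.
Dropping confocal imaging frees 14 h; slotting in SAXS beamtime (19 h) lifts the total to 167 at 52 h.
The closest alternative, confocal imaging + crystallography run + XRD sweep + HPLC run + patch-clamp session, reaches only 162.

167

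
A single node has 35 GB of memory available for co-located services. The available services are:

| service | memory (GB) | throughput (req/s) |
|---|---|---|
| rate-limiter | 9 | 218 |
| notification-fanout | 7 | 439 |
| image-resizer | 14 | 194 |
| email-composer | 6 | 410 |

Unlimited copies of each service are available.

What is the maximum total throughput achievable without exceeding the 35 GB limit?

2195

Filling by ratio: 5×email-composer for 2050, with 5 GB left unused.
Dropping 5×email-composer frees 30 GB; slotting in 5×notification-fanout (35 GB) lifts the total to 2195 at 35 GB.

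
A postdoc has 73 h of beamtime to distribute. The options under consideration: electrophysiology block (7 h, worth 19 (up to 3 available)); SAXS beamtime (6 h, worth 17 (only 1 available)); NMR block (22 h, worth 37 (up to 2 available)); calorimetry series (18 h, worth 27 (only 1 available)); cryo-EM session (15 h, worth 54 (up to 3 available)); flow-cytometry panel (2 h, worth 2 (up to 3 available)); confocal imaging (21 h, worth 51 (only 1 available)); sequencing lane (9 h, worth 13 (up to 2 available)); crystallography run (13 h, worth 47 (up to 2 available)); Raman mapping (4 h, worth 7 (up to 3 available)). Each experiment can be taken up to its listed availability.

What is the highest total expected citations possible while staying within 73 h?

258

The ratio ordering already packs tightly: 3×cryo-EM session + flow-cytometry panel + 2×crystallography run, 73 h, 258.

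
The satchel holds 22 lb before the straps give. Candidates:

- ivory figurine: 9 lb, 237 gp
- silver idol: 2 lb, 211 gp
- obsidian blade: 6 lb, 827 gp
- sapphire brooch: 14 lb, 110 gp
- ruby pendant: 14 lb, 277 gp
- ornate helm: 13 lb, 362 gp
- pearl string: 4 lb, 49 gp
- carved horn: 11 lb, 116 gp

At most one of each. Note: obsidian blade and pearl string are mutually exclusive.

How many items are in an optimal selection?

3

Best achievable value is 1400.
silver idol + obsidian blade + ornate helm hits 1400 at 21 lb.
Any selection reaching 1400 contains exactly 3 items.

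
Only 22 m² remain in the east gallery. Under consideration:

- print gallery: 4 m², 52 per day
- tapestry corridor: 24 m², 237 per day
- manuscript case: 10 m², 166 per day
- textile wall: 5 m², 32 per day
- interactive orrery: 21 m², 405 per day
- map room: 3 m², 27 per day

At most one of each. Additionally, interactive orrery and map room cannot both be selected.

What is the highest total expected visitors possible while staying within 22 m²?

405

Taking interactive orrery: 21 m² used, 405 in expected visitors.
Runner-up print gallery + manuscript case + textile wall + map room tops out at 277.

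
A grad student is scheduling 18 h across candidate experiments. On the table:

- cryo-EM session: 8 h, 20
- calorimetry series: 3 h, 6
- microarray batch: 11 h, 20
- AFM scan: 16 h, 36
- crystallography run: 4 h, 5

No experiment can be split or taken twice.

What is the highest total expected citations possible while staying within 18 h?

36

Density check — cryo-EM session 2.50, AFM scan 2.25, calorimetry series 2.00, microarray batch 1.82 are the best per h.
The ratio heuristic lands on cryo-EM session + calorimetry series + crystallography run (31) but leaves 3 h idle.
The 15 h tied up in cryo-EM session and calorimetry series and crystallography run is better spent on AFM scan — total rises to 36 (16 h).
Every other selection either busts 18 h or fails to beat 36.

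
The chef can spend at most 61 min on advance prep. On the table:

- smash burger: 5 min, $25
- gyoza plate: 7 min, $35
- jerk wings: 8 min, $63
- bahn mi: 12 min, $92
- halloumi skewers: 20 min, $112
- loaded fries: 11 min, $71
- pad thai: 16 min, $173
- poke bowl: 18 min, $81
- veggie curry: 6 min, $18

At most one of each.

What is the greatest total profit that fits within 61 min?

465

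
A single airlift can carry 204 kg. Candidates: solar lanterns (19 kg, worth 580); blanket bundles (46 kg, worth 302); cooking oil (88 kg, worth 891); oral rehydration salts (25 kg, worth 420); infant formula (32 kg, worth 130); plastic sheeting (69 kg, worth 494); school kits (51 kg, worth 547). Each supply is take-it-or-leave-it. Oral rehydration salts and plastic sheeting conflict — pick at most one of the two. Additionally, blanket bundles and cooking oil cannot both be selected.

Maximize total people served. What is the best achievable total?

2438

By people served per kg: solar lanterns 30.53, oral rehydration salts 16.80, school kits 10.73 lead.
Best packing: solar lanterns + cooking oil + oral rehydration salts + school kits — 183 kg, 2438 total.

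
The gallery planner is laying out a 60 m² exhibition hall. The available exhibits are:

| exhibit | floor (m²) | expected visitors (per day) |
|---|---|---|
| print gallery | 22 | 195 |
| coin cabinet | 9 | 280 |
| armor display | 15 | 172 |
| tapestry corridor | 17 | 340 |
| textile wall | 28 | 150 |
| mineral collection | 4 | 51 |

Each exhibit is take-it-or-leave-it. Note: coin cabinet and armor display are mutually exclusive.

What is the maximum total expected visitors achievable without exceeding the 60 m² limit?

866

Best packing: print gallery + coin cabinet + tapestry corridor + mineral collection — 52 m², 866 total.
That's the maximum — no feasible swap from here does better than 866.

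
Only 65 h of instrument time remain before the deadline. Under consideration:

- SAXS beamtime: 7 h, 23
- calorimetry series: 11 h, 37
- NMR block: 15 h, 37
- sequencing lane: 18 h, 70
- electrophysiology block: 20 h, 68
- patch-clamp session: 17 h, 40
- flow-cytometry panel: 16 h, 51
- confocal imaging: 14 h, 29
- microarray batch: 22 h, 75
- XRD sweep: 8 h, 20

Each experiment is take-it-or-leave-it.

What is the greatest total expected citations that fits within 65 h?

226

Taking the top-ratio experiments first gives sequencing lane + electrophysiology block + microarray batch for 213 (60 h).
Dropping microarray batch frees 22 h; slotting in calorimetry series + flow-cytometry panel (27 h) lifts the total to 226 at 65 h.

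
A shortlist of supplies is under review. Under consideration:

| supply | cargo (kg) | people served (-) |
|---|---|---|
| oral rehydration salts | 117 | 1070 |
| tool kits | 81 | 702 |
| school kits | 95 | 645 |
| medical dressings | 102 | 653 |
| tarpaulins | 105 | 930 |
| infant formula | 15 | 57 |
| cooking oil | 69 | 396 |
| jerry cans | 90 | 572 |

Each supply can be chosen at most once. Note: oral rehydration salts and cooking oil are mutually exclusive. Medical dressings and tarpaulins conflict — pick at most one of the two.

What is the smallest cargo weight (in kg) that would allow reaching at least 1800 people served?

Look for the lowest-cargo combination reaching 1800.
oral rehydration salts + tool kits + infant formula: 1829 people served at 213 kg.
Any bundle with less than 213 kg falls short of 1800.

213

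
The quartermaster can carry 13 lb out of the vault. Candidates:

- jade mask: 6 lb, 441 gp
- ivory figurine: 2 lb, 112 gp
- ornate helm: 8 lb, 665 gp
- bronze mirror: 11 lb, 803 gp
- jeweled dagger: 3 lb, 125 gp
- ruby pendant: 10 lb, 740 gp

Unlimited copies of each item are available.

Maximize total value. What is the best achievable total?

915

A density-first pass picks 2×ivory figurine + ornate helm — 889 at 12 lb.
The 10 lb tied up in ivory figurine and ornate helm is better spent on bronze mirror — total rises to 915 (13 lb).
That's the maximum — no swap from here does better than 915.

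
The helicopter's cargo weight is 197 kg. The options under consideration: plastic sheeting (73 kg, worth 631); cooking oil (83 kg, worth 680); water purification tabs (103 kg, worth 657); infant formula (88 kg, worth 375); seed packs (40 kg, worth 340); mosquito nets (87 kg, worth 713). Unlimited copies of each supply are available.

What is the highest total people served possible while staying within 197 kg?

A density-first pass picks 2×plastic sheeting + seed packs — 1602 at 186 kg.
Dropping plastic sheeting frees 73 kg; slotting in cooking oil (83 kg) lifts the total to 1651 at 196 kg.
No other feasible combination exceeds 1651.

1651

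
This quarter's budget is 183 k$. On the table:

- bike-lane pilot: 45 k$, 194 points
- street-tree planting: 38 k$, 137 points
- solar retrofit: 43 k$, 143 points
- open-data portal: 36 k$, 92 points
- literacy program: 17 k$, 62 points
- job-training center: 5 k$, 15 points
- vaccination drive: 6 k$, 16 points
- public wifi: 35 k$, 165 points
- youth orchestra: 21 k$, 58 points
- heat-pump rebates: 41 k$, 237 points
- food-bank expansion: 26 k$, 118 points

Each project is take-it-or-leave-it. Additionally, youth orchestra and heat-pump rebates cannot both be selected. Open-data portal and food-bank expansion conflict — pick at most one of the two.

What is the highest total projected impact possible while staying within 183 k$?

Density check — heat-pump rebates 5.78, public wifi 4.71, food-bank expansion 4.54, bike-lane pilot 4.31 are the best per k$.
Taking the top-ratio projects first gives bike-lane pilot + literacy program + job-training center + vaccination drive + public wifi + heat-pump rebates + food-bank expansion for 807 (175 k$).
Replace job-training center and food-bank expansion with street-tree planting: the trade gains 4 net, giving 811 at 182 k$.

811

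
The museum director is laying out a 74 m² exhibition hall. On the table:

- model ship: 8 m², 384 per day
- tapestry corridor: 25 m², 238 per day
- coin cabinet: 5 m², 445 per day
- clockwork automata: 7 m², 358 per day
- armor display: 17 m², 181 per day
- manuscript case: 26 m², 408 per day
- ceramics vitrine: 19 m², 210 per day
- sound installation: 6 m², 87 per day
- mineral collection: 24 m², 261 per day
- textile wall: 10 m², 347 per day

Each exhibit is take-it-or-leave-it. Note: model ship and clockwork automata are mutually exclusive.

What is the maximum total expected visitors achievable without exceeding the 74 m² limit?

Taking model ship + coin cabinet + manuscript case + ceramics vitrine + sound installation + textile wall: 74 m² used, 1881 in expected visitors.
An exhaustive check of the 1024 subsets confirms 1881.

1881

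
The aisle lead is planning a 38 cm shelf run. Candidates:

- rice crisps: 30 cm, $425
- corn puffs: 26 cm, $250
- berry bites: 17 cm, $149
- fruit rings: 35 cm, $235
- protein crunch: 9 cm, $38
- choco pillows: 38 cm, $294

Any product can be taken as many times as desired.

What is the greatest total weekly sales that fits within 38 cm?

425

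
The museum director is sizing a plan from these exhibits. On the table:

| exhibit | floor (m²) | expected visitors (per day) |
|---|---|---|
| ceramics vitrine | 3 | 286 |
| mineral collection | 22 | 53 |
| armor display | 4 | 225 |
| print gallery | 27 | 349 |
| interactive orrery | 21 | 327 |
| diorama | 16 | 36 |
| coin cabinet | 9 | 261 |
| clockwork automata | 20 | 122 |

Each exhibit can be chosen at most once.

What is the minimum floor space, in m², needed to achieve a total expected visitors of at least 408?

7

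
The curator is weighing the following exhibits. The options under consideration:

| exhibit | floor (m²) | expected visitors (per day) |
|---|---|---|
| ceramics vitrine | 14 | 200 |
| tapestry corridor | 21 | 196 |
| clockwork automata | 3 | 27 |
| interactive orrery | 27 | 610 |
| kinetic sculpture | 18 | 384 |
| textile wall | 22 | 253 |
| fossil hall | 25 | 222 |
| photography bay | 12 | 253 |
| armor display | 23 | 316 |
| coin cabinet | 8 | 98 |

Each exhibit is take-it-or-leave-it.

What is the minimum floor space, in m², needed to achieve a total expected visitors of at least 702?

Need the lightest bundle worth ≥ 702.
Taking interactive orrery + coin cabinet gives 708 (≥ 702) for 35 m².
No combination under 35 m² hits 702.

35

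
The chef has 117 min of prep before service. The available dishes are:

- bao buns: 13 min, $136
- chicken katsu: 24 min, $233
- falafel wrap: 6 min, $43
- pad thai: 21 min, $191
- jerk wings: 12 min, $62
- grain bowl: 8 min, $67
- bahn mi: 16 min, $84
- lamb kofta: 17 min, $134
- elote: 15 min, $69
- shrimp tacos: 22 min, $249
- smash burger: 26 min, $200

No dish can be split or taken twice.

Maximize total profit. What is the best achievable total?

1076

Greedy by ratio would take bao buns + chicken katsu + falafel wrap + pad thai + grain bowl + lamb kofta + shrimp tacos: 111 min used, total 1053.
Replace falafel wrap and lamb kofta with smash burger: the trade gains 23 net, giving 1076 at 114 min.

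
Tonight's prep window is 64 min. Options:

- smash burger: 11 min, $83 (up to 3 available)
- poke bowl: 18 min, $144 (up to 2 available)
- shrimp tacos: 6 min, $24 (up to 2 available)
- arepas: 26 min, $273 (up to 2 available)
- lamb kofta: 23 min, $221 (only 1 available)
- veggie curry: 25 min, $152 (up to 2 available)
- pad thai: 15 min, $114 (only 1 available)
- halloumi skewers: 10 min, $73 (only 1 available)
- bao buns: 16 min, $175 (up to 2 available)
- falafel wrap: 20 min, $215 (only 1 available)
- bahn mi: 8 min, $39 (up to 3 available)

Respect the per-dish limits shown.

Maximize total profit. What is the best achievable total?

The ratio heuristic lands on smash burger + 2×bao buns + falafel wrap (648) but leaves 1 min idle.
The 27 min tied up in smash burger and bao buns is better spent on arepas — total rises to 663 (62 min).

663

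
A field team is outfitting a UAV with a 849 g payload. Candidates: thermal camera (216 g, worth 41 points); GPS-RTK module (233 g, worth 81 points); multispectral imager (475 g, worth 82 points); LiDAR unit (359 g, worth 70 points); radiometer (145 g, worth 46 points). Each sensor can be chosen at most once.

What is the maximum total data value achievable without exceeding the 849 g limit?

The ratio ordering already packs tightly: GPS-RTK module + LiDAR unit + radiometer, 737 g, 197.
That's the maximum — no swap from here does better than 197.

197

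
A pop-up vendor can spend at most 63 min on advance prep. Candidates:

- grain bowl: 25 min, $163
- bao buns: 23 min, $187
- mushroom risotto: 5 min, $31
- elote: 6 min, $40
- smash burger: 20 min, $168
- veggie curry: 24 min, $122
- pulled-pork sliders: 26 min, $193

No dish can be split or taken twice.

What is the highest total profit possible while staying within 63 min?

Ranking by ratio (profit/min): smash burger 8.40, bao buns 8.13, pulled-pork sliders 7.42, elote 6.67.
Greedy by ratio would take bao buns + mushroom risotto + elote + smash burger: 54 min used, total 426.
Replace smash burger with pulled-pork sliders: the trade gains 25 net, giving 451 at 60 min.
Next best is mushroom risotto + elote + smash burger + pulled-pork sliders at 432 (57 min) — short by 19.

451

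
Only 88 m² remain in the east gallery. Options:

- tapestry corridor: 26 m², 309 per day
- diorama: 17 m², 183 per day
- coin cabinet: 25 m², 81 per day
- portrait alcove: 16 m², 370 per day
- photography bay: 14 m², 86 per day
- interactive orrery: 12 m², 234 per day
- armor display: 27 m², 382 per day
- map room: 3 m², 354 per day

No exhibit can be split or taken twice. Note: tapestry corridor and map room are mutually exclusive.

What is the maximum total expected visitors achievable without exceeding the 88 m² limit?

1523

Taking diorama + portrait alcove + interactive orrery + armor display + map room: 75 m² used, 1523 in expected visitors.
The closest alternative, portrait alcove + photography bay + interactive orrery + armor display + map room, reaches only 1426.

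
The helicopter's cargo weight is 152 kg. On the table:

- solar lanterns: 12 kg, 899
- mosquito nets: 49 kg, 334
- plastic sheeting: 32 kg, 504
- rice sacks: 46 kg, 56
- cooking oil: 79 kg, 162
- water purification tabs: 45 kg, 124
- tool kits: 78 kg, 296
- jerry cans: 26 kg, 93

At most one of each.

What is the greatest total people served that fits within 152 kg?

1861

The ratio heuristic lands on solar lanterns + mosquito nets + plastic sheeting + jerry cans (1830) but leaves 33 kg idle.
Replace jerry cans with water purification tabs: the trade gains 31 net, giving 1861 at 138 kg.
The closest alternative, solar lanterns + mosquito nets + plastic sheeting + jerry cans, reaches only 1830.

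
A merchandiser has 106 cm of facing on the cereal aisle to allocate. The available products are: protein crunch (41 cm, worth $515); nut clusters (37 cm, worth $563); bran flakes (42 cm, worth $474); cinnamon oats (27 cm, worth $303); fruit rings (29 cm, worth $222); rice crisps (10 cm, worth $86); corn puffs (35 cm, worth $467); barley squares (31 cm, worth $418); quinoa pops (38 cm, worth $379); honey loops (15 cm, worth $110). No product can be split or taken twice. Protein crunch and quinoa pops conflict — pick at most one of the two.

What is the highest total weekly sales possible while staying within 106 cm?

Taking nut clusters + corn puffs + barley squares: 103 cm used, 1448 in weekly sales.
That's the maximum — no feasible swap from here does better than 1448.

1448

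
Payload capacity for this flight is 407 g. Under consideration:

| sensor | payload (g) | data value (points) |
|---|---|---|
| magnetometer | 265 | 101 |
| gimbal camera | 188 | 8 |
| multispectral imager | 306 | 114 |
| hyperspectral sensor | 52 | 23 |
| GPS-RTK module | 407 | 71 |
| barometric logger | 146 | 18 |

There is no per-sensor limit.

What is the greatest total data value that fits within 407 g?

161

7×hyperspectral sensor uses 364 of the 407 g and totals 161.
Nothing else within 407 g beats 161.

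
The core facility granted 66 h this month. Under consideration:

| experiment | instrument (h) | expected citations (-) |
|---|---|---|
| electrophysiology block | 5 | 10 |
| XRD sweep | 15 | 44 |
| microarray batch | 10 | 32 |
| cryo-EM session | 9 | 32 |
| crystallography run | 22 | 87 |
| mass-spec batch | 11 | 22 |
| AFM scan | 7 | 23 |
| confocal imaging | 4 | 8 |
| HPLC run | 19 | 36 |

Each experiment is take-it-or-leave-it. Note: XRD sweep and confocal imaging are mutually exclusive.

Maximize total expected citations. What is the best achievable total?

Best packing: XRD sweep + microarray batch + cryo-EM session + crystallography run + AFM scan — 63 h, 218 total.

218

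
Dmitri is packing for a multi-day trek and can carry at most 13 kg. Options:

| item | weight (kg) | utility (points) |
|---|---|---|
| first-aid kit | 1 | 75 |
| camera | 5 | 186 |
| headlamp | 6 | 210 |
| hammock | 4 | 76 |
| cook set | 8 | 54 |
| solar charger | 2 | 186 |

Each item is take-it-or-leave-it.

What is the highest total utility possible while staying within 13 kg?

582

Greedy by ratio would take first-aid kit + camera + hammock + solar charger: 12 kg used, total 523.
The 5 kg tied up in first-aid kit and hammock is better spent on headlamp — total rises to 582 (13 kg).
An exhaustive check of the 64 subsets confirms 582.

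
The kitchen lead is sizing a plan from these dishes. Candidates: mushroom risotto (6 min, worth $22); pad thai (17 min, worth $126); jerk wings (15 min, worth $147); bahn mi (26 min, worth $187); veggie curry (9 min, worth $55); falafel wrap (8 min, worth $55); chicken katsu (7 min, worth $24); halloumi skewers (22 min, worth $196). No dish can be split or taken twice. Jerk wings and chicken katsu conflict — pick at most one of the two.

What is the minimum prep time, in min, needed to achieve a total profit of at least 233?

Minimise min subject to total profit ≥ 233.
Taking falafel wrap + halloumi skewers gives 251 (≥ 233) for 30 min.
Any bundle with less than 30 min falls short of 233.

30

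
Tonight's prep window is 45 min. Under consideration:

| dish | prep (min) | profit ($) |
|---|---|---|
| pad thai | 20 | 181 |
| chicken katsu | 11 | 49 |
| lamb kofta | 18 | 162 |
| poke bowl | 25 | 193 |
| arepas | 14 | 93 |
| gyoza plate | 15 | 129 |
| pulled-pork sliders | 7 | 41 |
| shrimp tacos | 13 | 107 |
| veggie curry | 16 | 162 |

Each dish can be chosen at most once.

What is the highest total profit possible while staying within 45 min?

A density-first pass picks pad thai + pulled-pork sliders + veggie curry — 384 at 43 min.
The 27 min tied up in pad thai and pulled-pork sliders is better spent on gyoza plate + shrimp tacos — total rises to 398 (44 min).
Every other selection either busts 45 min or fails to beat 398.

398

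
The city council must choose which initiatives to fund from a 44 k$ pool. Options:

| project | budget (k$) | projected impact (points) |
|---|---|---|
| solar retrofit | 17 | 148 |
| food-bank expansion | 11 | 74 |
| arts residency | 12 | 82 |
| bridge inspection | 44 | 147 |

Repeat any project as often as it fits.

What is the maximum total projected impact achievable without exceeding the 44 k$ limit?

312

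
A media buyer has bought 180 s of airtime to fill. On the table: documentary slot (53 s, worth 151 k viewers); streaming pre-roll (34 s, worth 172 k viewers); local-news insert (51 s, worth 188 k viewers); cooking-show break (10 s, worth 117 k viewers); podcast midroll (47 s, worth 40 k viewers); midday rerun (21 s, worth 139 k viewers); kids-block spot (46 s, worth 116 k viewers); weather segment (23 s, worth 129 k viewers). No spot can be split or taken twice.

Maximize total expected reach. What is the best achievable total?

767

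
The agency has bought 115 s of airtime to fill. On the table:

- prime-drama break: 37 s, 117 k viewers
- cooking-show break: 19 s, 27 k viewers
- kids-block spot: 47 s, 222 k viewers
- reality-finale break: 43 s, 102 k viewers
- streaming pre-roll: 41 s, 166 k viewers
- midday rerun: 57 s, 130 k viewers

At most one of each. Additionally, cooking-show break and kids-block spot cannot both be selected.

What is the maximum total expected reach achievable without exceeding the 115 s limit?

388

Best packing: kids-block spot + streaming pre-roll — 88 s, 388 total.
Runner-up kids-block spot + midday rerun tops out at 352.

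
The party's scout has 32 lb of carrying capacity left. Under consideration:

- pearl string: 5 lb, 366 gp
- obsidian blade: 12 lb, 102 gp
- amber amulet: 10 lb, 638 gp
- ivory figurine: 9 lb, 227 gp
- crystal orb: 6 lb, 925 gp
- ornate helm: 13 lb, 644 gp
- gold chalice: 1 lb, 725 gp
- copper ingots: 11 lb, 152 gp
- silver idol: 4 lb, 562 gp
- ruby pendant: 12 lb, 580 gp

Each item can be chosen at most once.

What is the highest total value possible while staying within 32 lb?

3222

A density-first pass picks pearl string + amber amulet + crystal orb + gold chalice + silver idol — 3216 at 26 lb.
Dropping amber amulet frees 10 lb; slotting in ornate helm (13 lb) lifts the total to 3222 at 29 lb.
Runner-up pearl string + amber amulet + crystal orb + gold chalice + silver idol tops out at 3216.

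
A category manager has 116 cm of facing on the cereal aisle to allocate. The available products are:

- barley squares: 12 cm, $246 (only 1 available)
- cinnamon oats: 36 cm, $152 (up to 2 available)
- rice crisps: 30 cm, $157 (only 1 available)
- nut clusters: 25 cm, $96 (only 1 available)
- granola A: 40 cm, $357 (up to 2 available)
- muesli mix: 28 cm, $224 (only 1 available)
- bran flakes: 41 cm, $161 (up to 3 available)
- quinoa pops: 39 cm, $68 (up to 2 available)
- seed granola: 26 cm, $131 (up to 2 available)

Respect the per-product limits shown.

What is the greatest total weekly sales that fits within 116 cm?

984

Filling by ratio: barley squares + 2×granola A for 960, with 24 cm left unused.
The 40 cm tied up in granola A is better spent on rice crisps + muesli mix — total rises to 984 (110 cm).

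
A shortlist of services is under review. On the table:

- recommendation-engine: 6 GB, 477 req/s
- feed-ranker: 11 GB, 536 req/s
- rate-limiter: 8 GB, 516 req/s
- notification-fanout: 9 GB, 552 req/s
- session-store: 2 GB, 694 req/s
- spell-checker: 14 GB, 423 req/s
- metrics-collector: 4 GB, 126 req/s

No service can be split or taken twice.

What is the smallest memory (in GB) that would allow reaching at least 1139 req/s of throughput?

8

Need the lightest bundle worth ≥ 1139.
Taking recommendation-engine + session-store gives 1171 (≥ 1139) for 8 GB.
No combination under 8 GB hits 1139.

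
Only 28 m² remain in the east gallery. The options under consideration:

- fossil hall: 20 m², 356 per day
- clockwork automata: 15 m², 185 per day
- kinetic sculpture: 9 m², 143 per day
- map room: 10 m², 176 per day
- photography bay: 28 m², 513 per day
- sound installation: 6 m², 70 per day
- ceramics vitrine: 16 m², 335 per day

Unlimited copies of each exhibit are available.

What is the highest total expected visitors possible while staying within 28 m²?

513

Filling by ratio: map room + ceramics vitrine for 511, with 2 m² left unused.
Replace map room and ceramics vitrine with photography bay: the trade gains 2 net, giving 513 at 28 m².
No other feasible combination exceeds 513.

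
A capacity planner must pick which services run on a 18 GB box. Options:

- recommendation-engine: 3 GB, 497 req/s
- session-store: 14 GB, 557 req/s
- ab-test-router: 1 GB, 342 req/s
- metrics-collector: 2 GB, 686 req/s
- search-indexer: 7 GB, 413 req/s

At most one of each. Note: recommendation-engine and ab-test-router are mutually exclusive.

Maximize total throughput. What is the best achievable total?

1596

Ranking by ratio (throughput/GB): metrics-collector 343.00, ab-test-router 342.00, recommendation-engine 165.67, search-indexer 59.00.
Best packing: recommendation-engine + metrics-collector + search-indexer — 12 GB, 1596 total.
Every other selection either busts 18 GB or breaks a pairing rule or fails to beat 1596.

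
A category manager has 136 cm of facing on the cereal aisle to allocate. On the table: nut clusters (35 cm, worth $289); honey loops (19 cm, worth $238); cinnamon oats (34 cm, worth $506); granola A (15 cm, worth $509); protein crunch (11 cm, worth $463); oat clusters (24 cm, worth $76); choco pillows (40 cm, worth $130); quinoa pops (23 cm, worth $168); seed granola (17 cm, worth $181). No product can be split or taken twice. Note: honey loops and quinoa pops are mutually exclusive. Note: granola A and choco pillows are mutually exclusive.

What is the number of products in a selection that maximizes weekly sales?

The maximum weekly sales within 136 cm is 2186.
For example nut clusters + honey loops + cinnamon oats + granola A + protein crunch + seed granola achieves it, using 131 cm.
Any selection reaching 2186 contains exactly 6 products.

6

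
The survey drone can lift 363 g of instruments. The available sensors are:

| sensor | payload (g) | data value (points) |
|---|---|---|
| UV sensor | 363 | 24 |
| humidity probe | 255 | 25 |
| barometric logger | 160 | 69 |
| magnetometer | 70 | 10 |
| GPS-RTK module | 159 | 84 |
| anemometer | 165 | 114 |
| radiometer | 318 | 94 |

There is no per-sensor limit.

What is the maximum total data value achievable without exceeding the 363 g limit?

228

The ratio ordering already packs tightly: 2×anemometer, 330 g, 228.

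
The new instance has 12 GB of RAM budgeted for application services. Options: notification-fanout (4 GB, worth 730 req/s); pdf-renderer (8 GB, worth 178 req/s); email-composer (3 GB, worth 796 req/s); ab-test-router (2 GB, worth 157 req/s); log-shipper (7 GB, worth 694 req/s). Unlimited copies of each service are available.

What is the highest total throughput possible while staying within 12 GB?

3184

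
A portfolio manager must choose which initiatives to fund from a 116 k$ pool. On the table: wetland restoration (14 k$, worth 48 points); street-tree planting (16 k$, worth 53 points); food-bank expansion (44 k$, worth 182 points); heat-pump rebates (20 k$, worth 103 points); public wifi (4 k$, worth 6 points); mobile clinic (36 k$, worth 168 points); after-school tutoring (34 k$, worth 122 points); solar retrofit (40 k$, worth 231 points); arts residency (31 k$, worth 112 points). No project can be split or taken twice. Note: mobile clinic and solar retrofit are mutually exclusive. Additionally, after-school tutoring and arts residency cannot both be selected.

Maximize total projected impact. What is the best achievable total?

525

Taking food-bank expansion + solar retrofit + arts residency: 115 k$ used, 525 in projected impact.
Next best is food-bank expansion + heat-pump rebates + public wifi + solar retrofit at 522 (108 k$) — short by 3.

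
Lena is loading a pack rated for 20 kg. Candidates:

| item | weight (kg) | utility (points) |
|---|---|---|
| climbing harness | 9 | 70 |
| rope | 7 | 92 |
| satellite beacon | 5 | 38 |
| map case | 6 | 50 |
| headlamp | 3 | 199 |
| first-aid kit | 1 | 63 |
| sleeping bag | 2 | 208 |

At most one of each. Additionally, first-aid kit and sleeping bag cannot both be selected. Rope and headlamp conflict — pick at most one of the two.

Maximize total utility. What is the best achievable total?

527

Climbing harness + map case + headlamp + sleeping bag uses 20 of the 20 kg and totals 527.
Nothing else feasible within 20 kg beats 527.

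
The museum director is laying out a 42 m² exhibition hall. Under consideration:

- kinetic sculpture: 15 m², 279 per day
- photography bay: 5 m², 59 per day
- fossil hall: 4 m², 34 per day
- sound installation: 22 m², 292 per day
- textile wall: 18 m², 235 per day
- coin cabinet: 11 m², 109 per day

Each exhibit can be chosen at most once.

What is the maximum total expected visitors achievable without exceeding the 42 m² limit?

Best packing: kinetic sculpture + photography bay + sound installation — 42 m², 630 total.
Nothing else within 42 m² beats 630.

630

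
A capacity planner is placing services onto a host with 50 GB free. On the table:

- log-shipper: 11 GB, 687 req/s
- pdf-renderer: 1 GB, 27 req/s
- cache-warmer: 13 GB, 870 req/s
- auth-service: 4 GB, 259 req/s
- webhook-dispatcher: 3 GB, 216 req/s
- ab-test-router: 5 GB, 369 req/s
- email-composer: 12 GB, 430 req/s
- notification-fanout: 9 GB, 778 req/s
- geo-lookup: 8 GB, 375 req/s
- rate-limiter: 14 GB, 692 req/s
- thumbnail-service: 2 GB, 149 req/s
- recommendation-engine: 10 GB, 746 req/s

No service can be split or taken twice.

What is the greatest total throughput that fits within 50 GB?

3599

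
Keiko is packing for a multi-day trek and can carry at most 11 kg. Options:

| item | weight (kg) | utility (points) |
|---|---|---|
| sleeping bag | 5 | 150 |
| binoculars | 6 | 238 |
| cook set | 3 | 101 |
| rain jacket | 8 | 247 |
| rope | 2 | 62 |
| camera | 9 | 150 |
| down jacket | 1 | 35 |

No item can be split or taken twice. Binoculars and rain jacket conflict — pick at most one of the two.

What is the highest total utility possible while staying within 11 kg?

401

Filling by ratio: binoculars + cook set + down jacket for 374, with 1 kg left unused.
Replace down jacket with rope: the trade gains 27 net, giving 401 at 11 kg.
The closest alternative, sleeping bag + binoculars, reaches only 388.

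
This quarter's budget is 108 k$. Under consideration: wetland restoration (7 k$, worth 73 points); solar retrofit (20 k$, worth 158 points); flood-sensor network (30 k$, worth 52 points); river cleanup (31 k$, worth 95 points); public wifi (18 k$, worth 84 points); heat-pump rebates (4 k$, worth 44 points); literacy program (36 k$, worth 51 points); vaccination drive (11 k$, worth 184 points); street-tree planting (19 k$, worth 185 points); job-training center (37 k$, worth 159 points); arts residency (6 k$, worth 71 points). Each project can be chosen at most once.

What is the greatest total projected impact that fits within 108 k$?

The ratio heuristic lands on wetland restoration + solar retrofit + public wifi + heat-pump rebates + vaccination drive + street-tree planting + arts residency (799) but leaves 23 k$ idle.
The 18 k$ tied up in public wifi is better spent on job-training center — total rises to 874 (104 k$).
The closest alternative, wetland restoration + solar retrofit + vaccination drive + street-tree planting + job-training center + arts residency, reaches only 830.

874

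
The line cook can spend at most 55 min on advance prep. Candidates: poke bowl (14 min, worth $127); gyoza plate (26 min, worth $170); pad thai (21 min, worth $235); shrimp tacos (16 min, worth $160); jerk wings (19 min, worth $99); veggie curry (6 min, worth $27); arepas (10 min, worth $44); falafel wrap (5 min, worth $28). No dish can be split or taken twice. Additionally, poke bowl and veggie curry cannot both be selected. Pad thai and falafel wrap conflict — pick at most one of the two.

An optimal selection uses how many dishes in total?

3

Optimal total is 522.
For example poke bowl + pad thai + shrimp tacos achieves it, using 51 min.
All optima have 3 dishes.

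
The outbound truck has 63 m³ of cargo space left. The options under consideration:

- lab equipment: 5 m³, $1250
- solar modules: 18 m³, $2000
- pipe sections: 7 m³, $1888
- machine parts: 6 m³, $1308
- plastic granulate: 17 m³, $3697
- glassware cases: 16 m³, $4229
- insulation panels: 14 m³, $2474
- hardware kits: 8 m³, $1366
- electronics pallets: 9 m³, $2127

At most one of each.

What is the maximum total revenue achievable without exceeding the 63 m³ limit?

14615

Ranking by ratio (revenue/m³): pipe sections 269.71, glassware cases 264.31, lab equipment 250.00.
Filling by ratio: lab equipment + pipe sections + machine parts + plastic granulate + glassware cases + electronics pallets for 14499, with 3 m³ left unused.
Dropping lab equipment frees 5 m³; slotting in hardware kits (8 m³) lifts the total to 14615 at 63 m³.
Next best is lab equipment + pipe sections + plastic granulate + glassware cases + hardware kits + electronics pallets at 14557 (62 m³) — short by 58.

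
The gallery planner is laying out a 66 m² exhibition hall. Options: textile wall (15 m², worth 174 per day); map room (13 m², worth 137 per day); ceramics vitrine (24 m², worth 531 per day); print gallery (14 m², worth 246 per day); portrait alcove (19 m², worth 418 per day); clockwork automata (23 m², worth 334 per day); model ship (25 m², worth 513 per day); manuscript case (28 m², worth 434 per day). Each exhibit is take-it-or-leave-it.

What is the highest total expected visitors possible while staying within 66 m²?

Greedy by ratio would take ceramics vitrine + print gallery + portrait alcove: 57 m² used, total 1195.
The 19 m² tied up in portrait alcove is better spent on model ship — total rises to 1290 (63 m²).

1290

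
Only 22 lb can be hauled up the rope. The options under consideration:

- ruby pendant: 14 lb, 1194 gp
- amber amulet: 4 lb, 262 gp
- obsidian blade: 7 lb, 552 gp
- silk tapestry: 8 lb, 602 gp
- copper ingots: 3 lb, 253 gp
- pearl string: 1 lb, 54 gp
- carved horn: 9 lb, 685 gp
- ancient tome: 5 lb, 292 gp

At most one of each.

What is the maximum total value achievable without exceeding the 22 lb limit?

1800

Greedy by ratio would take ruby pendant + amber amulet + copper ingots + pearl string: 22 lb used, total 1763.
Dropping amber amulet and copper ingots frees 7 lb; slotting in obsidian blade (7 lb) lifts the total to 1800 at 22 lb.
Runner-up ruby pendant + silk tapestry tops out at 1796.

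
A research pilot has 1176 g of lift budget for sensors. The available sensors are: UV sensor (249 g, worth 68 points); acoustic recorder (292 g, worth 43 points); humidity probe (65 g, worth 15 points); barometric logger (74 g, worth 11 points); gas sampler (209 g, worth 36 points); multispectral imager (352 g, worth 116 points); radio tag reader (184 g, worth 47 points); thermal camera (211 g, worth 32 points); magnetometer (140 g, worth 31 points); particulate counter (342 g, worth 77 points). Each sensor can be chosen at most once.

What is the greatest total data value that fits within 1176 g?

308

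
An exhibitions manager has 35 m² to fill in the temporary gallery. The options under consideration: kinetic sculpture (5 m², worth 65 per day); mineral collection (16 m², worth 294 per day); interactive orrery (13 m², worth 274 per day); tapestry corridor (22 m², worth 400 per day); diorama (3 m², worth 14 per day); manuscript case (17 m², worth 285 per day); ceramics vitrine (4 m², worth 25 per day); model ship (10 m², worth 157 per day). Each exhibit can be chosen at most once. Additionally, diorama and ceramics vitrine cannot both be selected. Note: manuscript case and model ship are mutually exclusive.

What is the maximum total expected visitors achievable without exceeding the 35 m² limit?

The ratio heuristic lands on kinetic sculpture + mineral collection + interactive orrery (633) but leaves 1 m² idle.
The 21 m² tied up in kinetic sculpture and mineral collection is better spent on tapestry corridor — total rises to 674 (35 m²).
The closest alternative, kinetic sculpture + mineral collection + interactive orrery, reaches only 633.

674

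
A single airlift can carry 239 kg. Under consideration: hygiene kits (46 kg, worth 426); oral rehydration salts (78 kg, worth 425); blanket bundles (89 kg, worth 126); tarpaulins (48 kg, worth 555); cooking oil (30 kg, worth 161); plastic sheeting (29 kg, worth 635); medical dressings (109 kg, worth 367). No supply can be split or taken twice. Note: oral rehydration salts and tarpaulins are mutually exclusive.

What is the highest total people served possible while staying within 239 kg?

1983

By people served per kg: plastic sheeting 21.90, tarpaulins 11.56, hygiene kits 9.26 lead.
Hygiene kits + tarpaulins + plastic sheeting + medical dressings uses 232 of the 239 kg and totals 1983.
The closest alternative, hygiene kits + tarpaulins + cooking oil + plastic sheeting, reaches only 1777.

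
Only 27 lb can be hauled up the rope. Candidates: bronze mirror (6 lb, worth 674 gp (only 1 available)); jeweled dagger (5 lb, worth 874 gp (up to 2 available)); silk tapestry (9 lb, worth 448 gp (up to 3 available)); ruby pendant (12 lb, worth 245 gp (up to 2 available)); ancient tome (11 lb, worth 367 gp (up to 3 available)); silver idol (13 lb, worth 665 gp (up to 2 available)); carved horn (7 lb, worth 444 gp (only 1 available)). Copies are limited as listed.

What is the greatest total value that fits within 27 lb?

A density-first pass picks bronze mirror + 2×jeweled dagger + carved horn — 2866 at 23 lb.
The 7 lb tied up in carved horn is better spent on silk tapestry — total rises to 2870 (25 lb).

2870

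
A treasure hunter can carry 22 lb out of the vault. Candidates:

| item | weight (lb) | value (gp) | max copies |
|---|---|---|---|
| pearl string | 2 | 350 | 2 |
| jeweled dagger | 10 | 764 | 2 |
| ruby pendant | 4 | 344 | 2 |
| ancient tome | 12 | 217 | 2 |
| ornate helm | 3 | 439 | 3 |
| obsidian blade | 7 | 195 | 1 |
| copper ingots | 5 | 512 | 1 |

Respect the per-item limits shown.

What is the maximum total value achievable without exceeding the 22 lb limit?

2873

2×pearl string + ruby pendant + 3×ornate helm + copper ingots uses 22 of the 22 lb and totals 2873.
Nothing else within 22 lb beats 2873.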